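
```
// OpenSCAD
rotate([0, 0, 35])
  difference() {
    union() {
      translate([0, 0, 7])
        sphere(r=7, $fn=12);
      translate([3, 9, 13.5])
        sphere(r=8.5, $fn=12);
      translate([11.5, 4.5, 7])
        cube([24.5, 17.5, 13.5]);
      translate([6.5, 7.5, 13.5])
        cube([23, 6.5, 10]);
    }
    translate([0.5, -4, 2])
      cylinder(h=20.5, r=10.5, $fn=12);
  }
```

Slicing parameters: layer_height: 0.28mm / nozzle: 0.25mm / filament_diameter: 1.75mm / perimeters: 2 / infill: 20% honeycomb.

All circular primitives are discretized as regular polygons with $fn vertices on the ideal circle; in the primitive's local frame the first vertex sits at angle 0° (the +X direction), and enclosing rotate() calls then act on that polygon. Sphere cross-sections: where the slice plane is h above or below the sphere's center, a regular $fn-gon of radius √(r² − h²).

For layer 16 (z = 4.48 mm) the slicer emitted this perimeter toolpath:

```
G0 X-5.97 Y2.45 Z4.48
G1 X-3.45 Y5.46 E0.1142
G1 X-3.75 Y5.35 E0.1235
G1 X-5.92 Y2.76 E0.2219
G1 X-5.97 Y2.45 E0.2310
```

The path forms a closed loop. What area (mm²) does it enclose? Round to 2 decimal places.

0.58 mm²

Apply the shoelace formula to the sequence of (X, Y) vertices; enclosed area = 0.58 mm².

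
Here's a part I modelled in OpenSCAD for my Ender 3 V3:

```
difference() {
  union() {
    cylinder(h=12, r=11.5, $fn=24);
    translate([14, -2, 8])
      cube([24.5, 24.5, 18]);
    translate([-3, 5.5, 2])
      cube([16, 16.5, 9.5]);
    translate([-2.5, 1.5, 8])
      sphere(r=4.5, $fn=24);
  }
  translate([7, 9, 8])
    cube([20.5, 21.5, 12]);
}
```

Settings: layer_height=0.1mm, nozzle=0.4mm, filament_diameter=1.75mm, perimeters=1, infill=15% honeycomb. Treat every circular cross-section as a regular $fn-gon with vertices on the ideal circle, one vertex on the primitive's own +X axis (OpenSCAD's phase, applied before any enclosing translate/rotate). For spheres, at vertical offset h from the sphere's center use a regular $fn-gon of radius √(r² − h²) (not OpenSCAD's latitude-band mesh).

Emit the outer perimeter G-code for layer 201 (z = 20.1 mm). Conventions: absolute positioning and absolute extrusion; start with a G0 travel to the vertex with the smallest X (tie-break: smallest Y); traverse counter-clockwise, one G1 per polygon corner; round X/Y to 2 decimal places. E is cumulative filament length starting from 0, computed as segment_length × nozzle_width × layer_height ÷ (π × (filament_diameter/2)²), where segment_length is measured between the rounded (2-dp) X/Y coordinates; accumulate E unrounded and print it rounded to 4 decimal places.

G0 X14.00 Y-2.00 Z20.10
G1 X38.50 Y-2.00 E0.4074
G1 X38.50 Y22.50 E0.8149
G1 X14.00 Y22.50 E1.2223
G1 X14.00 Y-2.00 E1.6297

At z = 20.1 mm: the cylinder is not intersected at this z (z outside [0, 12]); the cube at (14, -2) (footprint 24.5×24.5) is included at this height; the cube at (-3, 5.5) is absent (z outside [2, 11.5]); the sphere at (-2.5, 1.5) is not intersected at this z (|z−center|=12.100 > r=4.5); Merging all regions: only the 24.5×24.5 cube at (14, -2) is present, so the union is just that shape — 1 connected region; the cube at (7, 9) does not reach this height (z outside [8, 20]); Taking the first minus the rest: none of the subtracted shapes is present at this height, so the result so far is unchanged — 1 connected region. The outline is a single polygon with 4 vertices. Extrusion per mm of travel: 0.4 × 0.1 / (π × 0.875²) = 0.016630. Accumulating E over each segment gives final E = 1.6297.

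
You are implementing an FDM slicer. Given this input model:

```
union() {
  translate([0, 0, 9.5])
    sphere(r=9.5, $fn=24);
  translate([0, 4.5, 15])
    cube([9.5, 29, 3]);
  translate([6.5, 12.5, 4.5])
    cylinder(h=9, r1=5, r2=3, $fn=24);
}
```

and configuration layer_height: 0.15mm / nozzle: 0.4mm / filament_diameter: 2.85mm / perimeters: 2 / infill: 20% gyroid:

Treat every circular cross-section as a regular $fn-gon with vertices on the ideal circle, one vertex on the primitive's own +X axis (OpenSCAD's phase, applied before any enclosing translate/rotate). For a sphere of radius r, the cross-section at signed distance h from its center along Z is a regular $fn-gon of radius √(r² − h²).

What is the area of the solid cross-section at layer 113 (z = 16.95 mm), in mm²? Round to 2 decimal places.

At z = 16.95 mm: the r=9.5 sphere contributes a regular 24-gon of circumradius √(9.5²−7.45²) = 5.895 (area = (24/2)·5.895²·sin(360°/24) = 107.92 mm²); the 9.5×29 cube at (0, 4.5) contributes its full rectangle (area 275.50 mm²); the cone at (6.5, 12.5) is not intersected at this z (z outside [4.5, 13.5]); Taking the union: the regions partially overlap — summed areas 383.42 mm² minus the doubly-counted overlap 3.49 mm² gives 379.93 mm² — area = 379.93 mm². Overall, the cross-section is a single solid region. Net area = 379.93 mm².

379.93 mm²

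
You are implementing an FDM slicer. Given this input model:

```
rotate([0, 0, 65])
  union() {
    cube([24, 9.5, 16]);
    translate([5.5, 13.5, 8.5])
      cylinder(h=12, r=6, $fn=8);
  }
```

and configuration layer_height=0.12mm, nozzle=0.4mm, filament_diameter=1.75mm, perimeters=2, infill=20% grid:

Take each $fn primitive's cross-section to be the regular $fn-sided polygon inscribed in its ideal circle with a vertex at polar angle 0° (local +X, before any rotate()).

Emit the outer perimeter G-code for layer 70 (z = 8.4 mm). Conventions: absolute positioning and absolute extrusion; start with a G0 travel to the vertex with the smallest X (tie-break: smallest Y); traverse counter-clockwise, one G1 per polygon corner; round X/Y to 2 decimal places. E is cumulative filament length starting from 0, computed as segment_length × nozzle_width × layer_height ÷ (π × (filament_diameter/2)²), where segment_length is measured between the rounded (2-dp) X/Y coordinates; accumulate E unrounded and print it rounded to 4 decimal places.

At z = 8.4 mm: the cube (footprint 24×9.5) is included at this height; the cylinder at (5.5, 13.5) does not reach this height (z outside [8.5, 20.5]); Taking the union: only the 24×9.5 cube is present, so the union is just that shape — 1 connected region; (rotated 65° about Z; rotation is an isometry so areas/perimeters/island counts are preserved). The outline is a single polygon with 4 vertices. Extrusion per mm of travel: 0.4 × 0.12 / (π × 0.875²) = 0.019956. Accumulating E over each segment gives final E = 1.3371.

G0 X-8.61 Y4.01 Z8.40
G1 X0.00 Y0.00 E0.1895
G1 X10.14 Y21.75 E0.6684
G1 X1.53 Y25.77 E0.8581
G1 X-8.61 Y4.01 E1.3371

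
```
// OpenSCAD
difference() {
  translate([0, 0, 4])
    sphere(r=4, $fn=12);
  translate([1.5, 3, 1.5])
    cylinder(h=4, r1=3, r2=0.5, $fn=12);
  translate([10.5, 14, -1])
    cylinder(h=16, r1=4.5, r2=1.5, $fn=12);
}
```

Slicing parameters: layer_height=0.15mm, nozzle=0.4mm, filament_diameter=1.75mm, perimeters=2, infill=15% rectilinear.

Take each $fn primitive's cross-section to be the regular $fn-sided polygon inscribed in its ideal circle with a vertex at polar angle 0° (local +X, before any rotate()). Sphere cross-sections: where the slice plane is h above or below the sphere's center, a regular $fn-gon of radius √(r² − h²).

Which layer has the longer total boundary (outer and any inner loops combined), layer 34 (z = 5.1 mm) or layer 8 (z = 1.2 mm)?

layer 34 (z = 5.1 mm)

Layer 34 (z = 5.1): the r=4 sphere contributes a regular 12-gon of circumradius √(4²−1.1²) = 3.846 (perimeter = 2·12·3.846·sin(180°/12) = 23.89 mm); the cone at (1.5, 3): at t=0.900 of its height the radius interpolates to r₁+(r₂−r₁)t = 0.750, giving a regular 12-gon of that circumradius (perimeter = 2·12·0.750·sin(180°/12) = 4.66 mm); the cone at (10.5, 14) contributes a regular 12-gon of circumradius 3.356 (interpolated between r1=4.5 and r2=1.5 at t=0.381) (perimeter = 2·12·3.356·sin(180°/12) = 20.85 mm); Taking the first minus the rest: starting from the r=4 sphere, the cone at (1.5, 3) partially overlaps it — only the 1.40 mm² overlap (of its 1.69 mm²) is removed, clipping the outline; the cone at (10.5, 14) misses the remaining region (no effect) — boundary = 25.51 mm. So its perimeter = 25.51 mm. Layer 8 (z = 1.2): the sphere: section is a regular 12-gon, circumradius = √(r²−h²) = √(4²−2.8²) = 2.857 (perimeter = 2·12·2.857·sin(180°/12) = 17.74 mm); the cone at (1.5, 3) is not intersected at this z (z outside [1.5, 5.5]); the cone at (10.5, 14) contributes a regular 12-gon of circumradius 4.088 (interpolated between r1=4.5 and r2=1.5 at t=0.138) (perimeter = 2·12·4.088·sin(180°/12) = 25.39 mm); Taking the first minus the rest: starting from the r=4 sphere, the cone at (10.5, 14) misses the remaining region (no effect) — boundary = 17.74 mm. So its perimeter = 17.74 mm. Layer 34 is larger (25.51 vs 17.74 mm).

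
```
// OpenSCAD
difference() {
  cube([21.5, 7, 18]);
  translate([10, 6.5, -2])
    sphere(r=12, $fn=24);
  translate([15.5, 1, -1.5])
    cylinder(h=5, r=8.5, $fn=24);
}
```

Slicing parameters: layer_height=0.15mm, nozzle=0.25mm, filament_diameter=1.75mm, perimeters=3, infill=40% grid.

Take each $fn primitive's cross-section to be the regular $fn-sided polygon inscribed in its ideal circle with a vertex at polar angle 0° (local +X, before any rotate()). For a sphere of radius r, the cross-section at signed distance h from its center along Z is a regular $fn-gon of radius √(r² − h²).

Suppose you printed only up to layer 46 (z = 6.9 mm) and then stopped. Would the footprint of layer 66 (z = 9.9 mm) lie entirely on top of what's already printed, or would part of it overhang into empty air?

Compare the two slices. At z = 6.9: the cube (footprint 21.5×7) is included at this height (area 150.50 mm²); the sphere at (10, 6.5): section is a regular 24-gon, circumradius = √(r²−h²) = √(12²−8.9²) = 8.049 (area = (24/2)·8.049²·sin(360°/24) = 201.23 mm²); the cylinder at (15.5, 1) is absent (z outside [-1.5, 3.5]); Subtracting the remaining from the first: starting from the 21.5×7 cube (150.50 mm²), the r=12 sphere at (10, 6.5) partially overlaps it — only the 99.07 mm² overlap (of its 201.23 mm²) is removed, clipping the outline — area = 51.43 mm². At z = 9.9: the 21.5×7 cube contributes its full rectangle (area 150.50 mm²); the r=12 sphere at (10, 6.5) contributes a regular 24-gon of circumradius √(12²−11.9²) = 1.546 (area = (24/2)·1.546²·sin(360°/24) = 7.42 mm²); the cylinder at (15.5, 1) does not reach this height (z outside [-1.5, 3.5]); Subtracting the remaining from the first: starting from the 21.5×7 cube (150.50 mm²), the r=12 sphere at (10, 6.5) partially overlaps it — only the 5.22 mm² overlap (of its 7.42 mm²) is removed, clipping the outline — area = 145.28 mm². Checking containment: at z = 9.9 the cross-section extends beyond the z = 6.9 cross-section by about 93.85 mm².

part overhangs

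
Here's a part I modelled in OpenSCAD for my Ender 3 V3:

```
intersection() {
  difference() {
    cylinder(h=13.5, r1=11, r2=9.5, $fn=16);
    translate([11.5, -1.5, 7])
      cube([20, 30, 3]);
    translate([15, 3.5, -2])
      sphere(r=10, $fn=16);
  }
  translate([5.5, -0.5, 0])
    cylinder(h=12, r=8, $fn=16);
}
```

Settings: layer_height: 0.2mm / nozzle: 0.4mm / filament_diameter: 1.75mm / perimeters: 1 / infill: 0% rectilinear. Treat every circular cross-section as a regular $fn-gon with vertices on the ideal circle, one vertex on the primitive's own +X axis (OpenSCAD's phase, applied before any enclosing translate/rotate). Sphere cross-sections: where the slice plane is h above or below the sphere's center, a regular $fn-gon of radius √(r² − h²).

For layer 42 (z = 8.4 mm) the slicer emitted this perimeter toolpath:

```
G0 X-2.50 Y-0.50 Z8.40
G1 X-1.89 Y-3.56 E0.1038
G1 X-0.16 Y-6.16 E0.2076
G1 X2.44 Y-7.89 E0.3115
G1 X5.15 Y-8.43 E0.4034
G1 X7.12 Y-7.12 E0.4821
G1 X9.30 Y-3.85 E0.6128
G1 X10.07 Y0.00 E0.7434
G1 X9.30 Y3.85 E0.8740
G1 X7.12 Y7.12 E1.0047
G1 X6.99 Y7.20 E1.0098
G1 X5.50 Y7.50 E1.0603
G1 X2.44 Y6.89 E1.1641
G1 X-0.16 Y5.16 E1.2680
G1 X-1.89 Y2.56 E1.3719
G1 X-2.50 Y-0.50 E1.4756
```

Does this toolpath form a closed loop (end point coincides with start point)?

yes

Start point (G0): (-2.50, -0.50). End point (last G1): the path returns to the start — closed.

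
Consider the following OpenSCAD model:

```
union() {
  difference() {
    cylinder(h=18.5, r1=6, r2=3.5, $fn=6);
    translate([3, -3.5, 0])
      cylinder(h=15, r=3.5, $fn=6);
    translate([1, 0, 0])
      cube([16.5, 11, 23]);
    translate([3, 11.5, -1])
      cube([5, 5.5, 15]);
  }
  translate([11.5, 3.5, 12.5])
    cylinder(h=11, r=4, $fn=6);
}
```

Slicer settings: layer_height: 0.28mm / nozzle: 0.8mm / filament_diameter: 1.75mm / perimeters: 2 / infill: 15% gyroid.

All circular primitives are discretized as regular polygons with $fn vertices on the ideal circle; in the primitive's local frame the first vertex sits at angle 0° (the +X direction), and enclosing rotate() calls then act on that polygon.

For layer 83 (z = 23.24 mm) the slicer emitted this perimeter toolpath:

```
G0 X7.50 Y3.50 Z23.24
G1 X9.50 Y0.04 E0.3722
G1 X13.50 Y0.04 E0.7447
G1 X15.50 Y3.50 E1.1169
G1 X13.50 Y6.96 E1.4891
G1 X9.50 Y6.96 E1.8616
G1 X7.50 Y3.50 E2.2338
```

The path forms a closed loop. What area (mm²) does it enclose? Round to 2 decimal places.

Apply the shoelace formula to the sequence of (X, Y) vertices; enclosed area = 41.52 mm².

41.52 mm²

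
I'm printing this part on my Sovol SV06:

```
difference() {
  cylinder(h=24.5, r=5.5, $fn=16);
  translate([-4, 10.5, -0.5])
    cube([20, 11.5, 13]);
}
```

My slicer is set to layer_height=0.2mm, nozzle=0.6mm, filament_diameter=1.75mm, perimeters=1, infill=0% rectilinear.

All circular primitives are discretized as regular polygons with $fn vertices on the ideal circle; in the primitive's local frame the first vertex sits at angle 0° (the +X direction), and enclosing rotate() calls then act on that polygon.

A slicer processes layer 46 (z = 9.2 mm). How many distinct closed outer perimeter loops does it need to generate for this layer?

At z = 9.2 mm: the cylinder: section is a regular 16-gon, circumradius r=5.5; the 20×11.5 cube at (-4, 10.5) contributes its full rectangle; After the difference (first − rest): starting from the r=5.5 cylinder, the 20×11.5 cube at (-4, 10.5) misses the remaining region (no effect) — 1 connected region. The result has 1 disconnected region.

1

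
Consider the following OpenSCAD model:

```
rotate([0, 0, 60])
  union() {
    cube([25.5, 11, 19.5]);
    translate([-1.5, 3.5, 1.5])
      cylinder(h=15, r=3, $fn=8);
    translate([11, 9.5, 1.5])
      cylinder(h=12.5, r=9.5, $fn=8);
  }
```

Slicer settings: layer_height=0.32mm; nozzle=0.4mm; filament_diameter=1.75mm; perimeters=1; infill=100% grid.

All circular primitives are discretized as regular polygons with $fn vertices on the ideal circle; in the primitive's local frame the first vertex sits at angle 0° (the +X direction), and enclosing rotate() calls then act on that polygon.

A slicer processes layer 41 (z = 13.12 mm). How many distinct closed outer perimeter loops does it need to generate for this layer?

At z = 13.12 mm: the cube is present — its section is the full 25.5×11 rectangle; the r=3 cylinder at (-1.5, 3.5) gives a regular 8-gon of circumradius 3 (constant along its height); the cylinder at (11, 9.5): section is a regular 8-gon, circumradius r=9.5; Merging all regions: the regions partially overlap (shared area 159.86 mm²), so overlapping operands fuse into one piece — 1 connected region; (whole slice rotated 60° about Z — lengths, areas and connectivity unchanged). The result has 1 disconnected region.

1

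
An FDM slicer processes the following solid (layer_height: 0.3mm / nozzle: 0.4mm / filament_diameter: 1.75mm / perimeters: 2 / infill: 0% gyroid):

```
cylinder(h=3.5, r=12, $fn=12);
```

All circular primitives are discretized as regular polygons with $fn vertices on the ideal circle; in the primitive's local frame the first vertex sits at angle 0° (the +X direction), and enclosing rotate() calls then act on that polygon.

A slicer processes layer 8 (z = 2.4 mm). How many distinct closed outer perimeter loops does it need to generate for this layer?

1

At z = 2.4 mm: the cylinder: section is a regular 12-gon, circumradius r=12. The result has 1 disconnected region.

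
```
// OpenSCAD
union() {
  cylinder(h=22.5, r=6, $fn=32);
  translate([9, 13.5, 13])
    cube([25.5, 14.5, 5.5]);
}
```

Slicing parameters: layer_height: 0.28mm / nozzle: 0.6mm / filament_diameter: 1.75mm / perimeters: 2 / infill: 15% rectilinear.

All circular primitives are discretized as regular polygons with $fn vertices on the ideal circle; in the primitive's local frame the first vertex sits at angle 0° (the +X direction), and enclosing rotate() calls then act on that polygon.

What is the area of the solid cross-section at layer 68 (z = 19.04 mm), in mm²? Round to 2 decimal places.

112.37 mm²

At z = 19.04 mm: the cylinder: section is a regular 32-gon, circumradius r=6 (area = (32/2)·6.000²·sin(360°/32) = 112.37 mm²); the cube at (9, 13.5) is not intersected at this z (z outside [13, 18.5]); Merging all regions: only the r=6 cylinder is present, so the union is just that shape — area = 112.37 mm². Overall, the cross-section is a single solid region. Net area = 112.37 mm².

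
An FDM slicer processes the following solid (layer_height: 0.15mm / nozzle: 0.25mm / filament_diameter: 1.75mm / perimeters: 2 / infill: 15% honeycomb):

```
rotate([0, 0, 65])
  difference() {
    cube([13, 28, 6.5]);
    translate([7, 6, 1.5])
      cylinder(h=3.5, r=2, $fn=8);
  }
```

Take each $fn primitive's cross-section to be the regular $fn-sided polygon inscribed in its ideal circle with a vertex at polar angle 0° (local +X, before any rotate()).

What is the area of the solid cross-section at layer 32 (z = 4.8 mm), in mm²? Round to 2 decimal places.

At z = 4.8 mm: the cube is present — its section is the full 13×28 rectangle (area 364.00 mm²); the cylinder at (7, 6): section is a regular 8-gon, circumradius r=2 (area = (8/2)·2.000²·sin(360°/8) = 11.31 mm²); Taking the first minus the rest: starting from the 13×28 cube (364.00 mm²), the r=2 cylinder at (7, 6) lies wholly inside it (removes its full 11.31 mm² and its 12.25 mm outline becomes a hole wall) — area = 352.69 mm²; (whole slice rotated 65° about Z — lengths, areas and connectivity unchanged). Overall, the cross-section is one region with 1 hole. Net area = 352.69 mm².

352.69 mm²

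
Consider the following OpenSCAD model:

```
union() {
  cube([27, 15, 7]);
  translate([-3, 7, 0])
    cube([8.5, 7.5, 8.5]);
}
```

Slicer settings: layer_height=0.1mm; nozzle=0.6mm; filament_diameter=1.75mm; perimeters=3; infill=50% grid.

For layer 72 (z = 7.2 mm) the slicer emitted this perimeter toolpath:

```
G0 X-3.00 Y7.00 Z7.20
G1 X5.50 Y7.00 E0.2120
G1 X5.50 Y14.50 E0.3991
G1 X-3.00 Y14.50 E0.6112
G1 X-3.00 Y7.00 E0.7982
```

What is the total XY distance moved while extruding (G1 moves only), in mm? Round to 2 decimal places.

32.00 mm

Sum the Euclidean lengths of each G1 segment: total = 32.00 mm.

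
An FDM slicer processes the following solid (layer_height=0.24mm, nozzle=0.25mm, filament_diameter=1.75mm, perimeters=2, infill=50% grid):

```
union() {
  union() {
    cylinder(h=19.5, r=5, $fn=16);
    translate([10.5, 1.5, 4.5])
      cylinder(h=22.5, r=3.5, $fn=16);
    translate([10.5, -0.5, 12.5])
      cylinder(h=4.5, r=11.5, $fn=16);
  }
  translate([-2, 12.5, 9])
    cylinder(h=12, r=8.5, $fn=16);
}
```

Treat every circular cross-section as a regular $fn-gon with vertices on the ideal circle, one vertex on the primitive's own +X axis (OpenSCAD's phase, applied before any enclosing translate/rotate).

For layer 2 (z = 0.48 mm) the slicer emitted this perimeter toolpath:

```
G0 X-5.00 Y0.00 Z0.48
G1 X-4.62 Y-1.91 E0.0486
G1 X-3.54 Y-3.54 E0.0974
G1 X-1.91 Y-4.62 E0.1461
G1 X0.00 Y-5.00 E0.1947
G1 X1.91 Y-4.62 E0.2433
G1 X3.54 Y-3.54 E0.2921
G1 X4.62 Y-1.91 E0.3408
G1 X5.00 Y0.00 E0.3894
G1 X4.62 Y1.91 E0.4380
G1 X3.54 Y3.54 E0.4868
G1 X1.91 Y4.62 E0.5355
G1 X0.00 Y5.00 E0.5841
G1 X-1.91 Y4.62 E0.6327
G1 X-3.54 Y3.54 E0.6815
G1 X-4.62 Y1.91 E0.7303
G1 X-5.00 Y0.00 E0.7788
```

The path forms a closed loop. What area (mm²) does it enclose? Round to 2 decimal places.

Apply the shoelace formula to the sequence of (X, Y) vertices; enclosed area = 76.57 mm².

76.57 mm²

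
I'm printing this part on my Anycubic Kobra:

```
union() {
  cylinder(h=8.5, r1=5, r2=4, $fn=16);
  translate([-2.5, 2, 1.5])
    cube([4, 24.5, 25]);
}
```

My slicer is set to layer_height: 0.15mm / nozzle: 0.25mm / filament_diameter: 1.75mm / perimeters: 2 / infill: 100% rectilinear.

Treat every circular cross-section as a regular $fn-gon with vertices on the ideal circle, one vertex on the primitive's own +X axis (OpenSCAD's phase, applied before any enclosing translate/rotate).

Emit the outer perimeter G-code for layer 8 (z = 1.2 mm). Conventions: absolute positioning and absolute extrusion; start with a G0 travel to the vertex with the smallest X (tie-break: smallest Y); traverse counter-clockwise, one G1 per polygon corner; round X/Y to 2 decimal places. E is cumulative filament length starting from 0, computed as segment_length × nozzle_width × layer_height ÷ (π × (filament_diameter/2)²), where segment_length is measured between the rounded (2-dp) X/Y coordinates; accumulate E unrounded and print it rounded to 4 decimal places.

G0 X-4.86 Y0.00 Z1.20
G1 X-4.49 Y-1.86 E0.0296
G1 X-3.44 Y-3.44 E0.0591
G1 X-1.86 Y-4.49 E0.0887
G1 X0.00 Y-4.86 E0.1183
G1 X1.86 Y-4.49 E0.1479
G1 X3.44 Y-3.44 E0.1774
G1 X4.49 Y-1.86 E0.2070
G1 X4.86 Y0.00 E0.2366
G1 X4.49 Y1.86 E0.2661
G1 X3.44 Y3.44 E0.2957
G1 X1.86 Y4.49 E0.3253
G1 X0.00 Y4.86 E0.3549
G1 X-1.86 Y4.49 E0.3844
G1 X-3.44 Y3.44 E0.4140
G1 X-4.49 Y1.86 E0.4436
G1 X-4.86 Y0.00 E0.4731

At z = 1.2 mm: the cone contributes a regular 16-gon of circumradius 4.859 (interpolated between r1=5 and r2=4 at t=0.141); the cube at (-2.5, 2) does not reach this height (z outside [1.5, 26.5]); Combining (union): only the cone is present, so the union is just that shape — 1 connected region. The outline is a single polygon with 16 vertices. Extrusion per mm of travel: 0.25 × 0.15 / (π × 0.875²) = 0.015591. Accumulating E over each segment gives final E = 0.4731.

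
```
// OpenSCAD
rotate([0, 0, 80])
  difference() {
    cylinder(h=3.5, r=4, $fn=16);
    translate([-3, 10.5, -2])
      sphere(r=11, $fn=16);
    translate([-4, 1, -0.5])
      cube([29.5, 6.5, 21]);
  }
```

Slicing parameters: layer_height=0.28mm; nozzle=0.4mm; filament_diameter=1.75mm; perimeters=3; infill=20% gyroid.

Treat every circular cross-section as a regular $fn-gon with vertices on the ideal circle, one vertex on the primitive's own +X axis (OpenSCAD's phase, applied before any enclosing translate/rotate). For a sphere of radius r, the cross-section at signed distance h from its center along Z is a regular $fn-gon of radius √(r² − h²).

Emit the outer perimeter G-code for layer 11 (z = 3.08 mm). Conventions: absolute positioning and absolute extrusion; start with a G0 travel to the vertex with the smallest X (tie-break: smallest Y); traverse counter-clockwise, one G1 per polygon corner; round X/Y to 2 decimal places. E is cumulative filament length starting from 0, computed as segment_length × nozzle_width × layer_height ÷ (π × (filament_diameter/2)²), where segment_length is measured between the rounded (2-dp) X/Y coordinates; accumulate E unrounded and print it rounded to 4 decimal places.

G0 X-1.56 Y-3.60 Z3.08
G1 X-0.69 Y-3.94 E0.0435
G1 X0.87 Y-3.91 E0.1161
G1 X2.29 Y-3.28 E0.1885
G1 X3.37 Y-2.15 E0.2613
G1 X3.94 Y-0.69 E0.3343
G1 X3.91 Y0.87 E0.4069
G1 X3.28 Y2.29 E0.4792
G1 X2.15 Y3.37 E0.5520
G1 X0.69 Y3.94 E0.6250
G1 X-0.32 Y3.92 E0.6720
G1 X-1.28 Y-1.51 E0.9288
G1 X-1.25 Y-2.83 E0.9903
G1 X-1.56 Y-3.60 E1.0289

At z = 3.08 mm: the cylinder: section is a regular 16-gon, circumradius r=4; the r=11 sphere at (-3, 10.5) slices to a regular 16-gon of circumradius 9.757 (√(r²−h²) with h=5.08 from center); the 29.5×6.5 cube at (-4, 1) contributes its full rectangle; Subtracting the remaining from the first: starting from the r=4 cylinder, the r=11 sphere at (-3, 10.5) partially overlaps it — only the 12.87 mm² overlap (of its 291.43 mm²) is removed, clipping the outline; the 29.5×6.5 cube at (-4, 1) partially overlaps it — only the 4.13 mm² overlap (of its 191.75 mm²) is removed, clipping the outline — 1 connected region; (rotated 80° about Z; rotation is an isometry so areas/perimeters/island counts are preserved). The outline is a single polygon with 13 vertices. Extrusion per mm of travel: 0.4 × 0.28 / (π × 0.875²) = 0.046564. Accumulating E over each segment gives final E = 1.0289.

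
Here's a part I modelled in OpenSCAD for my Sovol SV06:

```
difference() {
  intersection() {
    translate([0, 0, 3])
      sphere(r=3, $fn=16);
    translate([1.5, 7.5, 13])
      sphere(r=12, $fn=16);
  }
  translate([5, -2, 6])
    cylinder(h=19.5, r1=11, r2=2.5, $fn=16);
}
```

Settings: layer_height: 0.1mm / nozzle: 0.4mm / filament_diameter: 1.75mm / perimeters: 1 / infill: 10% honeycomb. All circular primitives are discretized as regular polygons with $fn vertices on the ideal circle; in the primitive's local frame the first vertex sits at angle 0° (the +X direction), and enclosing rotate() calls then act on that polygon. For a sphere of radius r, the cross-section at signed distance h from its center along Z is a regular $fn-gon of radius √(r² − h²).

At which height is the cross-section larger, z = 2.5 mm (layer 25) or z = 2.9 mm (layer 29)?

layer 29 (z = 2.9 mm)

Layer 25 (z = 2.5): the r=3 sphere contributes a regular 16-gon of circumradius √(3²−0.5²) = 2.958 (area = (16/2)·2.958²·sin(360°/16) = 26.79 mm²); the sphere at (1.5, 7.5): section is a regular 16-gon, circumradius = √(r²−h²) = √(12²−10.5²) = 5.809 (area = (16/2)·5.809²·sin(360°/16) = 103.32 mm²); After intersecting: the r=12 sphere at (1.5, 7.5) partially overlaps the r=3 sphere; clipping to the common part keeps 2.61 mm² — area = 2.61 mm²; the cone at (5, -2) is not intersected at this z (z outside [6, 25.5]); Subtracting the remaining from the first: none of the subtracted shapes is present at this height, so that combined region is unchanged — area = 2.61 mm². So its area = 2.61 mm². Layer 29 (z = 2.9): the r=3 sphere slices to a regular 16-gon of circumradius 2.998 (√(r²−h²) with h=0.1 from center) (area = (16/2)·2.998²·sin(360°/16) = 27.52 mm²); the sphere at (1.5, 7.5): section is a regular 16-gon, circumradius = √(r²−h²) = √(12²−10.1²) = 6.480 (area = (16/2)·6.480²·sin(360°/16) = 128.55 mm²); Taking the intersection: the r=12 sphere at (1.5, 7.5) partially overlaps the r=3 sphere; clipping to the common part keeps 5.69 mm² — area = 5.69 mm²; the cone at (5, -2) is not intersected at this z (z outside [6, 25.5]); Taking the first minus the rest: none of the subtracted shapes is present at this height, so the result so far is unchanged — area = 5.69 mm². So its area = 5.69 mm². Layer 29 is larger (5.69 vs 2.61 mm²).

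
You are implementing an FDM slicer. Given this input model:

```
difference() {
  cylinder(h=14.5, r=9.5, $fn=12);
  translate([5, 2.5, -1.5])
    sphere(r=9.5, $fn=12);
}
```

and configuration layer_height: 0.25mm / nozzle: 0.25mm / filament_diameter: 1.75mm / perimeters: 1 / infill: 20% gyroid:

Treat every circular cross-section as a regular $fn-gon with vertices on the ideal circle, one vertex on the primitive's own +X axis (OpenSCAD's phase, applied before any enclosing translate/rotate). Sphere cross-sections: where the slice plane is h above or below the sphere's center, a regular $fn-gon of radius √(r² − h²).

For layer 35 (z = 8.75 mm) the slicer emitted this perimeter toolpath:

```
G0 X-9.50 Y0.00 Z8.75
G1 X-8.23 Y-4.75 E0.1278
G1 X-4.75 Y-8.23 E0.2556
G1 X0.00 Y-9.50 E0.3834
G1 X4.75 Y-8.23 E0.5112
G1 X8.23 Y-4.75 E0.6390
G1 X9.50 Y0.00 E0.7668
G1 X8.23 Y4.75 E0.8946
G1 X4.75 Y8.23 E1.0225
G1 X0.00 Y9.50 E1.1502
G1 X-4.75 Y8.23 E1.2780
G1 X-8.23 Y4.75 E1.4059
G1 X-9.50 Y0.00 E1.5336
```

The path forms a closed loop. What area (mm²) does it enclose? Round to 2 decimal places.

270.84 mm²

Apply the shoelace formula to the sequence of (X, Y) vertices; enclosed area = 270.84 mm².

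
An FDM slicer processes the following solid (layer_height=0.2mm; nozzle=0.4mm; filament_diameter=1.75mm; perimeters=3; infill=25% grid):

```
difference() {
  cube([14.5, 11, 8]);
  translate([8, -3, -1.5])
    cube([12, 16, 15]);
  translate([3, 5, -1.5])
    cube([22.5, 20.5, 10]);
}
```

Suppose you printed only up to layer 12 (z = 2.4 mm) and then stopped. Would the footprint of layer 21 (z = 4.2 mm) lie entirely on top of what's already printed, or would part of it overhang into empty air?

entirely on top

Compare the two slices. At z = 2.4: the 14.5×11 cube contributes its full rectangle (area 159.50 mm²); the 12×16 cube at (8, -3) contributes its full rectangle (area 192.00 mm²); the 22.5×20.5 cube at (3, 5) contributes its full rectangle (area 461.25 mm²); After the difference (first − rest): starting from the 14.5×11 cube (159.50 mm²), the 12×16 cube at (8, -3) partially overlaps it — only the 71.50 mm² overlap (of its 192.00 mm²) is removed, clipping the outline; the 22.5×20.5 cube at (3, 5) partially overlaps it — only the 30.00 mm² overlap (of its 461.25 mm²) is removed, clipping the outline — area = 58.00 mm². At z = 4.2: the 14.5×11 cube contributes its full rectangle (area 159.50 mm²); the 12×16 cube at (8, -3) contributes its full rectangle (area 192.00 mm²); the cube at (3, 5) is present — its section is the full 22.5×20.5 rectangle (area 461.25 mm²); Subtracting the remaining from the first: starting from the 14.5×11 cube (159.50 mm²), the 12×16 cube at (8, -3) partially overlaps it — only the 71.50 mm² overlap (of its 192.00 mm²) is removed, clipping the outline; the 22.5×20.5 cube at (3, 5) partially overlaps it — only the 30.00 mm² overlap (of its 461.25 mm²) is removed, clipping the outline — area = 58.00 mm². Checking containment: the cross-section at z = 4.2 is a subset of the cross-section at z = 2.4.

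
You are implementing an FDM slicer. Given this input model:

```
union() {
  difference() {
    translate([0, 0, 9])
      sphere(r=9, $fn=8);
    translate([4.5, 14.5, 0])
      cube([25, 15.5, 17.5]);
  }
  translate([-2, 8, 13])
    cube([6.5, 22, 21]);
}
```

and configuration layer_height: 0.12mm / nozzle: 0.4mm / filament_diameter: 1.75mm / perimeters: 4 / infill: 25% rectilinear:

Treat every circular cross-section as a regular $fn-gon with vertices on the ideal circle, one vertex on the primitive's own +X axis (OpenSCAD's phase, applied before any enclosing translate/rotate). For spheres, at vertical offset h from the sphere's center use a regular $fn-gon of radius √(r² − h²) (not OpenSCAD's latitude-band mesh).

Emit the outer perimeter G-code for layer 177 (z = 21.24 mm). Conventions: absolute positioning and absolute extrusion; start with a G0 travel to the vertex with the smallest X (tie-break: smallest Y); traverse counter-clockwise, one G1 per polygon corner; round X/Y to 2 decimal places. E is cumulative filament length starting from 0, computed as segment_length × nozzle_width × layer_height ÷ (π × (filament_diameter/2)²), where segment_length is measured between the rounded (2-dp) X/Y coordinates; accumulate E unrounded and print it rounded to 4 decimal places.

At z = 21.24 mm: the sphere is not intersected at this z (|z−center|=12.240 > r=9); the cube at (4.5, 14.5) is not intersected at this z (z outside [0, 17.5]); After the difference (first − rest): the first operand is absent here, so nothing remains; the cube at (-2, 8) (footprint 6.5×22) is included at this height; Merging all regions: only the 6.5×22 cube at (-2, 8) is present, so the union is just that shape — 1 connected region. The outline is a single polygon with 4 vertices. Extrusion per mm of travel: 0.4 × 0.12 / (π × 0.875²) = 0.019956. Accumulating E over each segment gives final E = 1.1375.

G0 X-2.00 Y8.00 Z21.24
G1 X4.50 Y8.00 E0.1297
G1 X4.50 Y30.00 E0.5687
G1 X-2.00 Y30.00 E0.6985
G1 X-2.00 Y8.00 E1.1375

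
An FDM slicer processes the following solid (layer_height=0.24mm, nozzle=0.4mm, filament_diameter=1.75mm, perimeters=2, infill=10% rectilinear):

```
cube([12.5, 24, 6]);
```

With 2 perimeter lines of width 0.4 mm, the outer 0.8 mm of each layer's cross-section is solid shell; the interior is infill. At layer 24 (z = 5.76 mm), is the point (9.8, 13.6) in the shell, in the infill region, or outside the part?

infill

At z = 5.76 mm: the 12.5×24 cube contributes its full rectangle. Overall, the cross-section is a single solid region. The nearest boundary edge runs (12.50, 0.00)→(12.50, 24.00); distance from the point to it = 2.70 mm. The point is inside the cross-section and 2.70 mm from the nearest boundary — more than the 0.8 mm shell width (2 × 0.4), so it's in the infill interior.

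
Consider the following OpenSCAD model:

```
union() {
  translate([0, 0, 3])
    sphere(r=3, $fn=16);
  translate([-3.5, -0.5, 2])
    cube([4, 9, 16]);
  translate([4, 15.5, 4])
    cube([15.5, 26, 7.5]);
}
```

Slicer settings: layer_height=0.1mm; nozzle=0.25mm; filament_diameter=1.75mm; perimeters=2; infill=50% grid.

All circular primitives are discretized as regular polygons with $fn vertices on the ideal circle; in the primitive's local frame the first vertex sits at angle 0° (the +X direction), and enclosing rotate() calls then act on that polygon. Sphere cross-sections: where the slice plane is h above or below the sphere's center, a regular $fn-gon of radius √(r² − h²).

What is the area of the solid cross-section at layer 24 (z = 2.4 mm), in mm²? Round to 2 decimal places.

52.70 mm²

At z = 2.4 mm: the r=3 sphere slices to a regular 16-gon of circumradius 2.939 (√(r²−h²) with h=0.6 from center) (area = (16/2)·2.939²·sin(360°/16) = 26.45 mm²); the 4×9 cube at (-3.5, -0.5) contributes its full rectangle (area 36.00 mm²); the cube at (4, 15.5) is not intersected at this z (z outside [4, 11.5]); Combining (union): the regions partially overlap — summed areas 62.45 mm² minus the doubly-counted overlap 9.75 mm² gives 52.70 mm² — area = 52.70 mm². Overall, the cross-section is a single solid region. Net area = 52.70 mm².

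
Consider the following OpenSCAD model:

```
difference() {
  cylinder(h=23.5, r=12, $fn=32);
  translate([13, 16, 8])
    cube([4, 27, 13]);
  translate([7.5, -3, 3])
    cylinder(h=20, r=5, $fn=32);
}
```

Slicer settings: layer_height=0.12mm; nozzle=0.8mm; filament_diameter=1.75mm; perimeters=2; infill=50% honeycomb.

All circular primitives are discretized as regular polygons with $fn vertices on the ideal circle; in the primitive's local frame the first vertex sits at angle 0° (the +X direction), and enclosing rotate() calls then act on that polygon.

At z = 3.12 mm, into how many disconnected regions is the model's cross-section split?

1

At z = 3.12 mm: the r=12 cylinder contributes a regular 32-gon of circumradius 12; the cube at (13, 16) does not reach this height (z outside [8, 21]); the r=5 cylinder at (7.5, -3) contributes a regular 32-gon of circumradius 5; Subtracting the remaining from the first: starting from the r=12 cylinder, the r=5 cylinder at (7.5, -3) partially overlaps it — only the 72.19 mm² overlap (of its 78.04 mm²) is removed, clipping the outline — 1 connected region. The result has 1 disconnected region.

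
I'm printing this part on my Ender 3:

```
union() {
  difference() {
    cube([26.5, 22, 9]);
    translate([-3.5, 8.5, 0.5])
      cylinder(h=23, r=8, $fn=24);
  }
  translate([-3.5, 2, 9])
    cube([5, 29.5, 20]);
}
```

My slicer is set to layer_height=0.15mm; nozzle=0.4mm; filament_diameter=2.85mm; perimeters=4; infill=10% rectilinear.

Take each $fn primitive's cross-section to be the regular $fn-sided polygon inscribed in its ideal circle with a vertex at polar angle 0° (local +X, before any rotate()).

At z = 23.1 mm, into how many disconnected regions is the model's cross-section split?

At z = 23.1 mm: the cube does not reach this height (z outside [0, 9]); the r=8 cylinder at (-3.5, 8.5) contributes a regular 24-gon of circumradius 8; Taking the first minus the rest: the first operand is absent here, so nothing remains; the cube at (-3.5, 2) (footprint 5×29.5) is included at this height; Combining (union): only the 5×29.5 cube at (-3.5, 2) is present, so the union is just that shape — 1 connected region. The result has 1 disconnected region.

1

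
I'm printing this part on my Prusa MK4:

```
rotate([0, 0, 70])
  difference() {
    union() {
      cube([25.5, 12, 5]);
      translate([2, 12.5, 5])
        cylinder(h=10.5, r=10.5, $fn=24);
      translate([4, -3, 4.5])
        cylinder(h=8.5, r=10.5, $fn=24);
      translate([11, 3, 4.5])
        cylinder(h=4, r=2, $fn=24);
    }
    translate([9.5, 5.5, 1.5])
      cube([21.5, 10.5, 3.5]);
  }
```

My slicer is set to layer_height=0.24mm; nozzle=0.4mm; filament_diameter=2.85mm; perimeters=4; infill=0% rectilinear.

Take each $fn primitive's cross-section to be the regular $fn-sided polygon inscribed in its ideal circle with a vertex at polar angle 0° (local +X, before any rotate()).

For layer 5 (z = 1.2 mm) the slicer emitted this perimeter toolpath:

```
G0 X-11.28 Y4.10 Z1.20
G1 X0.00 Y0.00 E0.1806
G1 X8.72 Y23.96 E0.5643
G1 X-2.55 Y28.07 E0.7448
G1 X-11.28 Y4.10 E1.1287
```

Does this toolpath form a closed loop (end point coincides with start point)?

Start point (G0): (-11.28, 4.10). End point (last G1): the path returns to the start — closed.

yes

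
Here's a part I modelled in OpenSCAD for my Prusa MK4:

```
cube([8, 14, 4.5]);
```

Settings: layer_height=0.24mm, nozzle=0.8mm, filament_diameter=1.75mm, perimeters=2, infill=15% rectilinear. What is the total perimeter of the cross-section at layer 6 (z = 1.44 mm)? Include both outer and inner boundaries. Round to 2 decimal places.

At z = 1.44 mm: the cube (footprint 8×14) is included at this height (perimeter 44.00 mm). Overall, the cross-section is a single solid region. Total boundary length (outer) = 44.00 mm.

44.00 mm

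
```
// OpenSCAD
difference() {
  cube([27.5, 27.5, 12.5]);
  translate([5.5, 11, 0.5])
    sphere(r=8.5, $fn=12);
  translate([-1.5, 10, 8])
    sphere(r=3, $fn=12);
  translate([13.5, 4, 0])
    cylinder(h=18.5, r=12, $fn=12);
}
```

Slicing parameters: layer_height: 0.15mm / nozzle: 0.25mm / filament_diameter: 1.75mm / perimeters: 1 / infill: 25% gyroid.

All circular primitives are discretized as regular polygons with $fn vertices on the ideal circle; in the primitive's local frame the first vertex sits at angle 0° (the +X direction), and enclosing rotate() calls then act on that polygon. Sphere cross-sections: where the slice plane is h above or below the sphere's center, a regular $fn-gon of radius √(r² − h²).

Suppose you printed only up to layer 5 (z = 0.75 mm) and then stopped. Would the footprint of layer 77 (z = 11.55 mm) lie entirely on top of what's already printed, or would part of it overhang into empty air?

part overhangs

Compare the two slices. At z = 0.75: the 27.5×27.5 cube contributes its full rectangle (area 756.25 mm²); the sphere at (5.5, 11): section is a regular 12-gon, circumradius = √(r²−h²) = √(8.5²−0.25²) = 8.496 (area = (12/2)·8.496²·sin(360°/12) = 216.56 mm²); the sphere at (-1.5, 10) is absent (|z−center|=7.250 > r=3); the r=12 cylinder at (13.5, 4) gives a regular 12-gon of circumradius 12 (constant along its height) (area = (12/2)·12.000²·sin(360°/12) = 432.00 mm²); Subtracting the remaining from the first: starting from the 27.5×27.5 cube (756.25 mm²), the r=8.5 sphere at (5.5, 11) partially overlaps it — only the 192.49 mm² overlap (of its 216.56 mm²) is removed, clipping the outline; the r=12 cylinder at (13.5, 4) partially overlaps it — only the 198.63 mm² overlap (of its 432.00 mm²) is removed, clipping the outline — area = 365.14 mm². At z = 11.55: the cube (footprint 27.5×27.5) is included at this height (area 756.25 mm²); the sphere at (5.5, 11) does not reach this height (|z−center|=11.050 > r=8.5); the sphere at (-1.5, 10) is absent (|z−center|=3.550 > r=3); the cylinder at (13.5, 4): section is a regular 12-gon, circumradius r=12 (area = (12/2)·12.000²·sin(360°/12) = 432.00 mm²); After the difference (first − rest): starting from the 27.5×27.5 cube (756.25 mm²), the r=12 cylinder at (13.5, 4) partially overlaps it — only the 307.71 mm² overlap (of its 432.00 mm²) is removed, clipping the outline — area = 448.54 mm². Checking containment: at z = 11.55 the cross-section extends beyond the z = 0.75 cross-section by about 83.40 mm².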